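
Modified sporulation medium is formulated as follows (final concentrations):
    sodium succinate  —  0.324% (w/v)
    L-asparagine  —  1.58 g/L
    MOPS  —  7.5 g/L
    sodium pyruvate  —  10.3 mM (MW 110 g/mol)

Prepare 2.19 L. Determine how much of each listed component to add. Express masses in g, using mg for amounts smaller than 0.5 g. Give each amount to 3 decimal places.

sodium succinate 7.096 g; L-asparagine 3.460 g; MOPS 16.425 g; sodium pyruvate 2.481 g

Scale factor relative to 1 L: 2.19.
sodium succinate: 0.324 g per 100 mL × 2190 mL ÷ 100 = 7.096 g
L-asparagine: 1.58 g/L × 2.19 L = 3.460 g
MOPS: 7.5 g/L × 2.19 L = 16.425 g
sodium pyruvate: 10.3 mmol/L × 110 g/mol × 2.19 L ÷ 1000 = 2.481 g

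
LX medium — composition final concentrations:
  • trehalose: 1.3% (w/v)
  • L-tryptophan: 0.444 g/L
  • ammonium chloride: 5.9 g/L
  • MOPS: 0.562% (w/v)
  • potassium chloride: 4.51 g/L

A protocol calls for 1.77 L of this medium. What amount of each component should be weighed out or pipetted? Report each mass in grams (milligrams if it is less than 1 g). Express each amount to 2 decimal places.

trehalose 23.01 g; L-tryptophan 785.88 mg; ammonium chloride 10.44 g; MOPS 9.95 g; potassium chloride 7.98 g

Scale factor relative to 1 L: 1.77.
trehalose: 1.3% w/v = 13 g/L → 13 × 1.77 L = 23.01 g
L-tryptophan: 0.444 g/L × 1.77 L = 0.78588 g = 785.88 mg
ammonium chloride: 5.9 g/L × 1.77 L = 10.44 g
MOPS: 0.562 g per 100 mL × 1770 mL ÷ 100 = 9.95 g
potassium chloride: 4.51 g/L × 1.77 L = 7.98 g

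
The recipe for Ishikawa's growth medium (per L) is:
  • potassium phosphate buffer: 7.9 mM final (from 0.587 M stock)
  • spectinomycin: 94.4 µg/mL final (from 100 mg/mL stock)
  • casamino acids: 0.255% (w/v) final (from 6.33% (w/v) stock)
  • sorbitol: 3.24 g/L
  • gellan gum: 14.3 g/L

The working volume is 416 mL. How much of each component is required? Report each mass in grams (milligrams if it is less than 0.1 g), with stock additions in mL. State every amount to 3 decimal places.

potassium phosphate buffer 5.599 mL; spectinomycin 0.393 mL; casamino acids 16.758 mL; sorbitol 1.348 g; gellan gum 5.949 g

Target volume = 416 mL = 0.416 L.
potassium phosphate buffer: dilute stock: 7.9 mM × 416 mL ÷ 587 mM = 5.599 mL
spectinomycin: C1V1 = C2V2 → 94.4 µg/mL × 416 mL ÷ 100000 µg/mL = 0.393 mL
casamino acids: V = C2·V2/C1 = 0.255% ÷ 6.33% × 416 mL = 16.758 mL
sorbitol: 3.24 g/L × 0.416 L = 1.348 g
gellan gum: 14.3 g/L × 0.416 L = 5.949 g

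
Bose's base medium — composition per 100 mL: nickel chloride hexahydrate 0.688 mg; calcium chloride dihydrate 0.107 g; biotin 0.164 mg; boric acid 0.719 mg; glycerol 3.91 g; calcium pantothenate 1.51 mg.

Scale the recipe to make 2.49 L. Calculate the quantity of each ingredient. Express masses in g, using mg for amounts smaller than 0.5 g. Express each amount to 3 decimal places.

Ratio of target to recipe volume: 2490 / 100 = 24.9.
nickel chloride hexahydrate: 0.688 mg × (2490 mL / 100 mL) = 17.131 mg
calcium chloride dihydrate: 0.107 g × (2490 mL / 100 mL) = 2.664 g
biotin: 0.164 mg × (2490 mL / 100 mL) = 4.084 mg
boric acid: 0.719 mg × (2490 mL / 100 mL) = 17.903 mg
glycerol: 3.91 g × (2490 mL / 100 mL) = 97.359 g
calcium pantothenate: 1.51 mg × (2490 mL / 100 mL) = 37.599 mg

nickel chloride hexahydrate 17.131 mg; calcium chloride dihydrate 2.664 g; biotin 4.084 mg; boric acid 17.903 mg; glycerol 97.359 g; calcium pantothenate 37.599 mg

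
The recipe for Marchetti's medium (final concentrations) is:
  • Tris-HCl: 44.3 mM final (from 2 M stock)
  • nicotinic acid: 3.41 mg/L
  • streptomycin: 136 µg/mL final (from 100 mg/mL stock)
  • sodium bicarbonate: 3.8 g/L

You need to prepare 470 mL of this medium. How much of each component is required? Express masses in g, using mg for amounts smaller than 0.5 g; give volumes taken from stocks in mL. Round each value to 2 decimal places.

Working volume: 470 mL = 0.47 L.
Tris-HCl: C1V1 = C2V2 → 44.3 mM × 470 mL ÷ 2000 mM = 10.41 mL
nicotinic acid: 3.41 mg/L × 0.47 L = 1.60 mg
streptomycin: dilute stock: 136 µg/mL × 470 mL ÷ 100000 µg/mL = 0.64 mL
sodium bicarbonate: 3.8 g/L × 0.47 L = 1.79 g

Tris-HCl 10.41 mL; nicotinic acid 1.60 mg; streptomycin 0.64 mL; sodium bicarbonate 1.79 g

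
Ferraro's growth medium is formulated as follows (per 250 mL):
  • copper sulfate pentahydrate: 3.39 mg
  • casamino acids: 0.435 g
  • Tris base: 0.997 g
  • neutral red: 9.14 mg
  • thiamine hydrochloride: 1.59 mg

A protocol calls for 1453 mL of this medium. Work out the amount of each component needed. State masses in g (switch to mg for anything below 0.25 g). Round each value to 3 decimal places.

copper sulfate pentahydrate 19.703 mg; casamino acids 2.528 g; Tris base 5.795 g; neutral red 53.122 mg; thiamine hydrochloride 9.241 mg

Ratio of target to recipe volume: 1453 / 250 = 5.812.
copper sulfate pentahydrate: 3.39 mg × (1453 mL / 250 mL) = 19.703 mg
casamino acids: 0.435 g × (1453 mL / 250 mL) = 2.528 g
Tris base: 0.997 g × (1453 mL / 250 mL) = 5.795 g
neutral red: 9.14 mg × (1453 mL / 250 mL) = 53.122 mg
thiamine hydrochloride: 1.59 mg × (1453 mL / 250 mL) = 9.241 mg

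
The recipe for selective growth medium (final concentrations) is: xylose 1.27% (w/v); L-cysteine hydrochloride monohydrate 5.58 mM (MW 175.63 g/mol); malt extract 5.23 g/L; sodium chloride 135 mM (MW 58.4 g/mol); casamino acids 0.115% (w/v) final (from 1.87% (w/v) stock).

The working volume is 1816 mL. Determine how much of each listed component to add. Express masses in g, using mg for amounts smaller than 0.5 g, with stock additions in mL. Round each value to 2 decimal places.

xylose 23.06 g; L-cysteine hydrochloride monohydrate 1.78 g; malt extract 9.50 g; sodium chloride 14.32 g; casamino acids 111.68 mL

Target volume = 1816 mL = 1.816 L.
xylose: 1.27% w/v = 12.7 g/L → 12.7 × 1.816 L = 23.06 g
L-cysteine hydrochloride monohydrate: 5.58 mmol/L × 175.63 g/mol × 1.816 L ÷ 1000 = 1.78 g
malt extract: 5.23 g/L × 1.816 L = 9.50 g
sodium chloride: 135 mmol/L × 58.4 g/mol × 1.816 L ÷ 1000 = 14.32 g
casamino acids: V = C2·V2/C1 = 0.115% ÷ 1.87% × 1816 mL = 111.68 mL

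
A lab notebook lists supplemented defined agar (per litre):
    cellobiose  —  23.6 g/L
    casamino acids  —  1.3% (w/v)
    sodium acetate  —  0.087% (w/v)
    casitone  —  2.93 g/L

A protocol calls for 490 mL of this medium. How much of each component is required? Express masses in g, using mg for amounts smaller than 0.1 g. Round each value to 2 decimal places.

cellobiose 11.56 g; casamino acids 6.37 g; sodium acetate 0.43 g; casitone 1.44 g

Scale factor relative to 1 L: 0.49.
cellobiose: 23.6 g/L × 0.49 L = 11.56 g
casamino acids: 1.3% w/v = 13 g/L → 13 × 0.49 L = 6.37 g
sodium acetate: 0.087 g per 100 mL × 490 mL ÷ 100 = 0.43 g
casitone: 2.93 g/L × 0.49 L = 1.44 g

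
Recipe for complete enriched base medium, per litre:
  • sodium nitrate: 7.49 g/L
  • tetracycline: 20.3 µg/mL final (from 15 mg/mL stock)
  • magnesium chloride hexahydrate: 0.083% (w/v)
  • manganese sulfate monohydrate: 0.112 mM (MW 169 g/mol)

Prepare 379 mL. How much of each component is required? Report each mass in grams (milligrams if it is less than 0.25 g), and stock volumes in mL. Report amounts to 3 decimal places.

sodium nitrate 2.839 g; tetracycline 0.513 mL; magnesium chloride hexahydrate 0.315 g; manganese sulfate monohydrate 7.174 mg

Target volume = 379 mL = 0.379 L.
sodium nitrate: 7.49 g/L × 0.379 L = 2.839 g
tetracycline: dilute stock: 20.3 µg/mL × 379 mL ÷ 15000 µg/mL = 0.513 mL
magnesium chloride hexahydrate: 0.083 g per 100 mL × 379 mL ÷ 100 = 0.315 g
manganese sulfate monohydrate: 0.112 mmol/L × 169 mg/mmol × 0.379 L = 7.174 mg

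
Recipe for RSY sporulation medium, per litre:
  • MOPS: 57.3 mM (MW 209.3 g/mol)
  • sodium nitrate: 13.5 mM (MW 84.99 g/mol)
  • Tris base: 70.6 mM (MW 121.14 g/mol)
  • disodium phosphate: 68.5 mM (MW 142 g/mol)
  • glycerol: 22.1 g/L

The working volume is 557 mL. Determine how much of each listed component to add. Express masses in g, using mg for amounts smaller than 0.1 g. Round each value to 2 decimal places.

MOPS 6.68 g; sodium nitrate 0.64 g; Tris base 4.76 g; disodium phosphate 5.42 g; glycerol 12.31 g

Working volume: 557 mL = 0.557 L.
MOPS: 57.3 mmol/L × 209.3 g/mol × 0.557 L ÷ 1000 = 6.68 g
sodium nitrate: 13.5 mmol/L × 84.99 g/mol × 0.557 L ÷ 1000 = 0.64 g
Tris base: 70.6 mmol/L × 121.14 g/mol × 0.557 L ÷ 1000 = 4.76 g
disodium phosphate: 68.5 mmol/L × 142 g/mol × 0.557 L ÷ 1000 = 5.42 g
glycerol: 22.1 g/L × 0.557 L = 12.31 g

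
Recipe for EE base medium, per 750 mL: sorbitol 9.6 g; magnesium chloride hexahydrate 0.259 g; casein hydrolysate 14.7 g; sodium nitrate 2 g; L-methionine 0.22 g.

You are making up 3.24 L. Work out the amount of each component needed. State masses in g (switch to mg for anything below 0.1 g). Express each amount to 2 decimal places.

sorbitol 41.47 g; magnesium chloride hexahydrate 1.12 g; casein hydrolysate 63.50 g; sodium nitrate 8.64 g; L-methionine 0.95 g

Scale factor = 3240 mL / 750 mL = 4.32.
sorbitol: 9.6 g × (3240 mL / 750 mL) = 41.47 g
magnesium chloride hexahydrate: 0.259 g × (3240 mL / 750 mL) = 1.12 g
casein hydrolysate: 14.7 g × (3240 mL / 750 mL) = 63.50 g
sodium nitrate: 2 g × (3240 mL / 750 mL) = 8.64 g
L-methionine: 0.22 g × (3240 mL / 750 mL) = 0.95 g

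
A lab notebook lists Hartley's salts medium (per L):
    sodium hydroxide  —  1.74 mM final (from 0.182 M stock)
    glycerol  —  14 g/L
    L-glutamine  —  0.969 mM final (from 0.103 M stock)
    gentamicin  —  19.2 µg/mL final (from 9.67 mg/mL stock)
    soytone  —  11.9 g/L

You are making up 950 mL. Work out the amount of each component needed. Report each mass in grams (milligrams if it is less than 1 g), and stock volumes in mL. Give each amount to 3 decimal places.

sodium hydroxide 9.082 mL; glycerol 13.300 g; L-glutamine 8.937 mL; gentamicin 1.886 mL; soytone 11.305 g

Working volume: 950 mL = 0.95 L.
sodium hydroxide: V = C2·V2/C1 = 1.74 mM × 950 mL ÷ 182 mM = 9.082 mL
glycerol: 14 g/L × 0.95 L = 13.300 g
L-glutamine: dilute stock: 0.969 mM × 950 mL ÷ 103 mM = 8.937 mL
gentamicin: V = C2·V2/C1 = 19.2 µg/mL × 950 mL ÷ 9670 µg/mL = 1.886 mL
soytone: 11.9 g/L × 0.95 L = 11.305 g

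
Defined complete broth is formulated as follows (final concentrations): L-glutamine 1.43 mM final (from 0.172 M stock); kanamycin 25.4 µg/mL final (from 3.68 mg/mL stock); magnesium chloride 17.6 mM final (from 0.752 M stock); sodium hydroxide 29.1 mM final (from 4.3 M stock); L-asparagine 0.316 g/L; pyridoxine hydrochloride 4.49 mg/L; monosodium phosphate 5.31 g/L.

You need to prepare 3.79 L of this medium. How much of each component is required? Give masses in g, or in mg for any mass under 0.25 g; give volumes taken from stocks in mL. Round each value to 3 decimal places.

L-glutamine 31.510 mL; kanamycin 26.159 mL; magnesium chloride 88.702 mL; sodium hydroxide 25.649 mL; L-asparagine 1.198 g; pyridoxine hydrochloride 17.017 mg; monosodium phosphate 20.125 g

Scale factor relative to 1 L: 3.79.
L-glutamine: dilute stock: 1.43 mM × 3790 mL ÷ 172 mM = 31.510 mL
kanamycin: C1V1 = C2V2 → 25.4 µg/mL × 3790 mL ÷ 3680 µg/mL = 26.159 mL
magnesium chloride: V = C2·V2/C1 = 17.6 mM × 3790 mL ÷ 752 mM = 88.702 mL
sodium hydroxide: V = C2·V2/C1 = 29.1 mM × 3790 mL ÷ 4300 mM = 25.649 mL
L-asparagine: 0.316 g/L × 3.79 L = 1.198 g
pyridoxine hydrochloride: 4.49 mg/L × 3.79 L = 17.017 mg
monosodium phosphate: 5.31 g/L × 3.79 L = 20.125 g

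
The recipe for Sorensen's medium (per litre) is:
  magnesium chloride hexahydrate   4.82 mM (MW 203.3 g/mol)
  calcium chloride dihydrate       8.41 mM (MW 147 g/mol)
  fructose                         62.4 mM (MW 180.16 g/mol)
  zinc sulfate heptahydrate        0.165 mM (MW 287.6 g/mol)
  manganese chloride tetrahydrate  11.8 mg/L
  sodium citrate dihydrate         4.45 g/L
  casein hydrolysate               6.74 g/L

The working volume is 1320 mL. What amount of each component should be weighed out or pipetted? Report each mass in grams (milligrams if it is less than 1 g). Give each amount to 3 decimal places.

Target volume = 1320 mL = 1.32 L.
magnesium chloride hexahydrate: 4.82 mmol/L × 203.3 g/mol × 1.32 L ÷ 1000 = 1.293 g
calcium chloride dihydrate: 8.41 mmol/L × 147 g/mol × 1.32 L ÷ 1000 = 1.632 g
fructose: 62.4 mmol/L × 180.16 g/mol × 1.32 L ÷ 1000 = 14.839 g
zinc sulfate heptahydrate: 0.165 mmol/L × 287.6 mg/mmol × 1.32 L = 62.639 mg
manganese chloride tetrahydrate: 11.8 mg/L × 1.32 L = 15.576 mg
sodium citrate dihydrate: 4.45 g/L × 1.32 L = 5.874 g
casein hydrolysate: 6.74 g/L × 1.32 L = 8.897 g

magnesium chloride hexahydrate 1.293 g; calcium chloride dihydrate 1.632 g; fructose 14.839 g; zinc sulfate heptahydrate 62.639 mg; manganese chloride tetrahydrate 15.576 mg; sodium citrate dihydrate 5.874 g; casein hydrolysate 8.897 g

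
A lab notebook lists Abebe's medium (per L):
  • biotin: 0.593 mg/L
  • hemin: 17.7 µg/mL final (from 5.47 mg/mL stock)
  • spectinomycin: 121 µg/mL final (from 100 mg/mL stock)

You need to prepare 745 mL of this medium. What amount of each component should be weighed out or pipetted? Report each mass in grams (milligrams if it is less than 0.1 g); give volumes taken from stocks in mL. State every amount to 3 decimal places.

biotin 0.442 mg; hemin 2.411 mL; spectinomycin 0.901 mL

Working volume: 745 mL = 0.745 L.
biotin: 0.593 mg/L × 0.745 L = 0.442 mg
hemin: C1V1 = C2V2 → 17.7 µg/mL × 745 mL ÷ 5470 µg/mL = 2.411 mL
spectinomycin: dilute stock: 121 µg/mL × 745 mL ÷ 100000 µg/mL = 0.901 mL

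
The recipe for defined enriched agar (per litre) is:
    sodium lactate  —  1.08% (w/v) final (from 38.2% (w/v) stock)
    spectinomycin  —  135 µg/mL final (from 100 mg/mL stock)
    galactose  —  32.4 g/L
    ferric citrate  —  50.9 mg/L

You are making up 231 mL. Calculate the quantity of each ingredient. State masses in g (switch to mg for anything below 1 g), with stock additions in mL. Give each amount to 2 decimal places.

Scale factor relative to 1 L: 0.231.
sodium lactate: C1V1 = C2V2 → 1.08% ÷ 38.2% × 231 mL = 6.53 mL
spectinomycin: C1V1 = C2V2 → 135 µg/mL × 231 mL ÷ 100000 µg/mL = 0.31 mL
galactose: 32.4 g/L × 0.231 L = 7.48 g
ferric citrate: 50.9 mg/L × 0.231 L = 11.76 mg

sodium lactate 6.53 mL; spectinomycin 0.31 mL; galactose 7.48 g; ferric citrate 11.76 mg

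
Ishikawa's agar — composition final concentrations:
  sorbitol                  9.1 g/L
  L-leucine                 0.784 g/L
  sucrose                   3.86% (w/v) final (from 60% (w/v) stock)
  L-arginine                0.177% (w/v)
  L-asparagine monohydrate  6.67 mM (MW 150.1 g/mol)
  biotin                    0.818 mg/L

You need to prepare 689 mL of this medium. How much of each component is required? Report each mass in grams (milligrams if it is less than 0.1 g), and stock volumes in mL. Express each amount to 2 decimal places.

sorbitol 6.27 g; L-leucine 0.54 g; sucrose 44.33 mL; L-arginine 1.22 g; L-asparagine monohydrate 0.69 g; biotin 0.56 mg

Working volume: 689 mL = 0.689 L.
sorbitol: 9.1 g/L × 0.689 L = 6.27 g
L-leucine: 0.784 g/L × 0.689 L = 0.54 g
sucrose: V = C2·V2/C1 = 3.86% ÷ 60% × 689 mL = 44.33 mL
L-arginine: 0.177 g per 100 mL × 689 mL ÷ 100 = 1.22 g
L-asparagine monohydrate: 6.67 mmol/L × 150.1 g/mol × 0.689 L ÷ 1000 = 0.69 g
biotin: 0.818 mg/L × 0.689 L = 0.56 mg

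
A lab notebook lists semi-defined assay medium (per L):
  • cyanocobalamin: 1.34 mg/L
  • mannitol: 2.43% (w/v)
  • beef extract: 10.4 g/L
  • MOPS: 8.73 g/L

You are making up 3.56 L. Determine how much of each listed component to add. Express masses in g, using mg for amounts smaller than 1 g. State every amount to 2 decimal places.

Working volume: 3.56 L.
cyanocobalamin: 1.34 mg/L × 3.56 L = 4.77 mg
mannitol: 2.43% w/v = 24.3 g/L → 24.3 × 3.56 L = 86.51 g
beef extract: 10.4 g/L × 3.56 L = 37.02 g
MOPS: 8.73 g/L × 3.56 L = 31.08 g

cyanocobalamin 4.77 mg; mannitol 86.51 g; beef extract 37.02 g; MOPS 31.08 g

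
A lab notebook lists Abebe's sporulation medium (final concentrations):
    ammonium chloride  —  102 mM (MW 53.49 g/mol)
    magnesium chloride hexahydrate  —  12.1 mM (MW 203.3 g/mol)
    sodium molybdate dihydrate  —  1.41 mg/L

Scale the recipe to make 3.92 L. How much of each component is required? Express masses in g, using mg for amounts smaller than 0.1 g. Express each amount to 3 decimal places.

Scale factor relative to 1 L: 3.92.
ammonium chloride: 102 mmol/L × 53.49 g/mol × 3.92 L ÷ 1000 = 21.387 g
magnesium chloride hexahydrate: 12.1 mmol/L × 203.3 g/mol × 3.92 L ÷ 1000 = 9.643 g
sodium molybdate dihydrate: 1.41 mg/L × 3.92 L = 5.527 mg

ammonium chloride 21.387 g; magnesium chloride hexahydrate 9.643 g; sodium molybdate dihydrate 5.527 mg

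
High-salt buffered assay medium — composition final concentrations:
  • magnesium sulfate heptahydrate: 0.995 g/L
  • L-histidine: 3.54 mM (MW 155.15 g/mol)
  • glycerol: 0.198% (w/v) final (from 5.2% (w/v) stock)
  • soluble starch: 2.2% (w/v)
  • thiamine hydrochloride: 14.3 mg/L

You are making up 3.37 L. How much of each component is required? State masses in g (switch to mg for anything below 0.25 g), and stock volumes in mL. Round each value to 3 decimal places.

magnesium sulfate heptahydrate 3.353 g; L-histidine 1.851 g; glycerol 128.319 mL; soluble starch 74.140 g; thiamine hydrochloride 48.191 mg

Working volume: 3.37 L.
magnesium sulfate heptahydrate: 0.995 g/L × 3.37 L = 3.353 g
L-histidine: 3.54 mmol/L × 155.15 g/mol × 3.37 L ÷ 1000 = 1.851 g
glycerol: C1V1 = C2V2 → 0.198% ÷ 5.2% × 3370 mL = 128.319 mL
soluble starch: 2.2% w/v = 22 g/L → 22 × 3.37 L = 74.140 g
thiamine hydrochloride: 14.3 mg/L × 3.37 L = 48.191 mg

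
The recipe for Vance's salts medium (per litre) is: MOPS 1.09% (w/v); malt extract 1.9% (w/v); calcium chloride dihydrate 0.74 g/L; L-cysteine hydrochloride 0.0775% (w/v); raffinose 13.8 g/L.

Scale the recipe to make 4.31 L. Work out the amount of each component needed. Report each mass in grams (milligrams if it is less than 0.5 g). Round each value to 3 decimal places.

MOPS 46.979 g; malt extract 81.890 g; calcium chloride dihydrate 3.189 g; L-cysteine hydrochloride 3.340 g; raffinose 59.478 g

Scale factor relative to 1 L: 4.31.
MOPS: 1.09 g per 100 mL × 4310 mL ÷ 100 = 46.979 g
malt extract: 1.9 g per 100 mL × 4310 mL ÷ 100 = 81.890 g
calcium chloride dihydrate: 0.74 g/L × 4.31 L = 3.189 g
L-cysteine hydrochloride: 0.0775% w/v = 0.775 g/L → 0.775 × 4.31 L = 3.340 g
raffinose: 13.8 g/L × 4.31 L = 59.478 g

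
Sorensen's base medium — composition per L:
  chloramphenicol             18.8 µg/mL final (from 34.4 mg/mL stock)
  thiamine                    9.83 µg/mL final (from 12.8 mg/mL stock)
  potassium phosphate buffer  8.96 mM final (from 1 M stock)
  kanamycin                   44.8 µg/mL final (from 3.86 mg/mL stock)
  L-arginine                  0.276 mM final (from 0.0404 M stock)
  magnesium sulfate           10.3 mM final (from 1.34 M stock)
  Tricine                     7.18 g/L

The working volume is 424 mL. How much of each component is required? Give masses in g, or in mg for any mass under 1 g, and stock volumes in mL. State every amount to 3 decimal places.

chloramphenicol 0.232 mL; thiamine 0.326 mL; potassium phosphate buffer 3.799 mL; kanamycin 4.921 mL; L-arginine 2.897 mL; magnesium sulfate 3.259 mL; Tricine 3.044 g

Working volume: 424 mL = 0.424 L.
chloramphenicol: V = C2·V2/C1 = 18.8 µg/mL × 424 mL ÷ 34400 µg/mL = 0.232 mL
thiamine: dilute stock: 9.83 µg/mL × 424 mL ÷ 12800 µg/mL = 0.326 mL
potassium phosphate buffer: C1V1 = C2V2 → 8.96 mM × 424 mL ÷ 1000 mM = 3.799 mL
kanamycin: dilute stock: 44.8 µg/mL × 424 mL ÷ 3860 µg/mL = 4.921 mL
L-arginine: C1V1 = C2V2 → 0.276 mM × 424 mL ÷ 40.4 mM = 2.897 mL
magnesium sulfate: V = C2·V2/C1 = 10.3 mM × 424 mL ÷ 1340 mM = 3.259 mL
Tricine: 7.18 g/L × 0.424 L = 3.044 g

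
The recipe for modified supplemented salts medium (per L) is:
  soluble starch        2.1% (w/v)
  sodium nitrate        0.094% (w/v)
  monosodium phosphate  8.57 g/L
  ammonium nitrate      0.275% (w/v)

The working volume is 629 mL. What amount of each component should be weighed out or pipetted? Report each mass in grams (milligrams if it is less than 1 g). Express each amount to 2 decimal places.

soluble starch 13.21 g; sodium nitrate 591.26 mg; monosodium phosphate 5.39 g; ammonium nitrate 1.73 g

Working volume: 629 mL = 0.629 L.
soluble starch: 2.1% w/v = 21 g/L → 21 × 0.629 L = 13.21 g
sodium nitrate: 0.094% w/v = 0.94 g/L → 0.94 × 0.629 L = 0.59126 g = 591.26 mg
monosodium phosphate: 8.57 g/L × 0.629 L = 5.39 g
ammonium nitrate: 0.275 g per 100 mL × 629 mL ÷ 100 = 1.73 g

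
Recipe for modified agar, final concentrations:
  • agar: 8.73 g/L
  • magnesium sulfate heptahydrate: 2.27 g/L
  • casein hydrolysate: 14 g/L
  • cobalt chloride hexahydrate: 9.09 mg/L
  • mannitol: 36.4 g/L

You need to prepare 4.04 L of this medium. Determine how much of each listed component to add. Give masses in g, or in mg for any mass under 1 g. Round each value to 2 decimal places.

Scale factor relative to 1 L: 4.04.
agar: 8.73 g/L × 4.04 L = 35.27 g
magnesium sulfate heptahydrate: 2.27 g/L × 4.04 L = 9.17 g
casein hydrolysate: 14 g/L × 4.04 L = 56.56 g
cobalt chloride hexahydrate: 9.09 mg/L × 4.04 L = 36.72 mg
mannitol: 36.4 g/L × 4.04 L = 147.06 g

agar 35.27 g; magnesium sulfate heptahydrate 9.17 g; casein hydrolysate 56.56 g; cobalt chloride hexahydrate 36.72 mg; mannitol 147.06 g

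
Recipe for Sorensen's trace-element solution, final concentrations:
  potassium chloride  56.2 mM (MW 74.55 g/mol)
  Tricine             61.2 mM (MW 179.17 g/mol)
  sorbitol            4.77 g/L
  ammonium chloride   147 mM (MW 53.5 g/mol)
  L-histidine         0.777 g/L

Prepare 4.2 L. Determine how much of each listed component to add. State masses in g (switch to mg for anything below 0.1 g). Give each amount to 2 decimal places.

potassium chloride 17.60 g; Tricine 46.05 g; sorbitol 20.03 g; ammonium chloride 33.03 g; L-histidine 3.26 g

Working volume: 4.2 L.
potassium chloride: 56.2 mmol/L × 74.55 g/mol × 4.2 L ÷ 1000 = 17.60 g
Tricine: 61.2 mmol/L × 179.17 g/mol × 4.2 L ÷ 1000 = 46.05 g
sorbitol: 4.77 g/L × 4.2 L = 20.03 g
ammonium chloride: 147 mmol/L × 53.5 g/mol × 4.2 L ÷ 1000 = 33.03 g
L-histidine: 0.777 g/L × 4.2 L = 3.26 g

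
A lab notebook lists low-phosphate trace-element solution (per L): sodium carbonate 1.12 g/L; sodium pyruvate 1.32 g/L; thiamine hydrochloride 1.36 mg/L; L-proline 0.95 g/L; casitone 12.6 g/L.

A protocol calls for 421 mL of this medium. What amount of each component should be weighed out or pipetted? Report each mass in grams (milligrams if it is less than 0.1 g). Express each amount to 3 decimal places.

Target volume = 421 mL = 0.421 L.
sodium carbonate: 1.12 g/L × 0.421 L = 0.472 g
sodium pyruvate: 1.32 g/L × 0.421 L = 0.556 g
thiamine hydrochloride: 1.36 mg/L × 0.421 L = 0.573 mg
L-proline: 0.95 g/L × 0.421 L = 0.400 g
casitone: 12.6 g/L × 0.421 L = 5.305 g

sodium carbonate 0.472 g; sodium pyruvate 0.556 g; thiamine hydrochloride 0.573 mg; L-proline 0.400 g; casitone 5.305 g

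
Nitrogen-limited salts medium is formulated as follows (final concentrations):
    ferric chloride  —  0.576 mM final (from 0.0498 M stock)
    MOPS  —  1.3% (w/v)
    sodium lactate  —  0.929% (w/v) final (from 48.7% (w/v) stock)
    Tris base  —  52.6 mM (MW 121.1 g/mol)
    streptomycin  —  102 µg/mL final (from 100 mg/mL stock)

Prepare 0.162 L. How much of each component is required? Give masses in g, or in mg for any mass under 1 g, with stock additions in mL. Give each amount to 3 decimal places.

Working volume: 0.162 L.
ferric chloride: dilute stock: 0.576 mM × 162 mL ÷ 49.8 mM = 1.874 mL
MOPS: 1.3% w/v = 13 g/L → 13 × 0.162 L = 2.106 g
sodium lactate: C1V1 = C2V2 → 0.929% ÷ 48.7% × 162 mL = 3.090 mL
Tris base: 52.6 mmol/L × 121.1 g/mol × 0.162 L ÷ 1000 = 1.032 g
streptomycin: dilute stock: 102 µg/mL × 162 mL ÷ 100000 µg/mL = 0.165 mL

ferric chloride 1.874 mL; MOPS 2.106 g; sodium lactate 3.090 mL; Tris base 1.032 g; streptomycin 0.165 mL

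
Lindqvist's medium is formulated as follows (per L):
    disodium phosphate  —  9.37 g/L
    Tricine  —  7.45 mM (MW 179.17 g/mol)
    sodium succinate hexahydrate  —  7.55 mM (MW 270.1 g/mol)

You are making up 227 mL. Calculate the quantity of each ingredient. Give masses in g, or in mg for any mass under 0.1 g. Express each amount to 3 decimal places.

Working volume: 227 mL = 0.227 L.
disodium phosphate: 9.37 g/L × 0.227 L = 2.127 g
Tricine: 7.45 mmol/L × 179.17 g/mol × 0.227 L ÷ 1000 = 0.303 g
sodium succinate hexahydrate: 7.55 mmol/L × 270.1 g/mol × 0.227 L ÷ 1000 = 0.463 g

disodium phosphate 2.127 g; Tricine 0.303 g; sodium succinate hexahydrate 0.463 g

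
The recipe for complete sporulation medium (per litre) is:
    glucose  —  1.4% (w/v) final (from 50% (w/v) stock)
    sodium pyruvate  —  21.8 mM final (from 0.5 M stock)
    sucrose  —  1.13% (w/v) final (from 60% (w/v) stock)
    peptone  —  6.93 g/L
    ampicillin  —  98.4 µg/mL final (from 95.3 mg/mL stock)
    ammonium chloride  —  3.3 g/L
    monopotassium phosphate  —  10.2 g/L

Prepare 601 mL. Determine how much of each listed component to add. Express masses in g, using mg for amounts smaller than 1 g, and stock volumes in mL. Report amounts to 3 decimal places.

glucose 16.828 mL; sodium pyruvate 26.204 mL; sucrose 11.319 mL; peptone 4.165 g; ampicillin 0.621 mL; ammonium chloride 1.983 g; monopotassium phosphate 6.130 g

Scale factor relative to 1 L: 0.601.
glucose: C1V1 = C2V2 → 1.4% ÷ 50% × 601 mL = 16.828 mL
sodium pyruvate: C1V1 = C2V2 → 21.8 mM × 601 mL ÷ 500 mM = 26.204 mL
sucrose: V = C2·V2/C1 = 1.13% ÷ 60% × 601 mL = 11.319 mL
peptone: 6.93 g/L × 0.601 L = 4.165 g
ampicillin: V = C2·V2/C1 = 98.4 µg/mL × 601 mL ÷ 95300 µg/mL = 0.621 mL
ammonium chloride: 3.3 g/L × 0.601 L = 1.983 g
monopotassium phosphate: 10.2 g/L × 0.601 L = 6.130 g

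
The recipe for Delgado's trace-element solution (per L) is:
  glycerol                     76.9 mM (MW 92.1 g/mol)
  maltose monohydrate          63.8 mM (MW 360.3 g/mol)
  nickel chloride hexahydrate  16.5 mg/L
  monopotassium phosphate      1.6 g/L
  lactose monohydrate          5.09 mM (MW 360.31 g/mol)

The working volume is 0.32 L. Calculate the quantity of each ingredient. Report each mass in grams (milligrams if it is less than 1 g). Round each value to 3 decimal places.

Scale factor relative to 1 L: 0.32.
glycerol: 76.9 mmol/L × 92.1 g/mol × 0.32 L ÷ 1000 = 2.266 g
maltose monohydrate: 63.8 mmol/L × 360.3 g/mol × 0.32 L ÷ 1000 = 7.356 g
nickel chloride hexahydrate: 16.5 mg/L × 0.32 L = 5.280 mg
monopotassium phosphate: 1.6 g/L × 0.32 L = 0.512 g = 512.000 mg
lactose monohydrate: 5.09 mmol/L × 360.31 mg/mmol × 0.32 L = 586.873 mg

glycerol 2.266 g; maltose monohydrate 7.356 g; nickel chloride hexahydrate 5.280 mg; monopotassium phosphate 512.000 mg; lactose monohydrate 586.873 mg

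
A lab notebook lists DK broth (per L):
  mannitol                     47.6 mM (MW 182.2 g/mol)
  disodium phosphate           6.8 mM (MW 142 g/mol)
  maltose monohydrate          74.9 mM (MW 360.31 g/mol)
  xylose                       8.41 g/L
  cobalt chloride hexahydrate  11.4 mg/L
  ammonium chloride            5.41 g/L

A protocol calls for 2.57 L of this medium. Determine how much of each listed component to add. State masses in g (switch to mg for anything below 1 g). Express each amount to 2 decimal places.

Working volume: 2.57 L.
mannitol: 47.6 mmol/L × 182.2 g/mol × 2.57 L ÷ 1000 = 22.29 g
disodium phosphate: 6.8 mmol/L × 142 g/mol × 2.57 L ÷ 1000 = 2.48 g
maltose monohydrate: 74.9 mmol/L × 360.31 g/mol × 2.57 L ÷ 1000 = 69.36 g
xylose: 8.41 g/L × 2.57 L = 21.61 g
cobalt chloride hexahydrate: 11.4 mg/L × 2.57 L = 29.30 mg
ammonium chloride: 5.41 g/L × 2.57 L = 13.90 g

mannitol 22.29 g; disodium phosphate 2.48 g; maltose monohydrate 69.36 g; xylose 21.61 g; cobalt chloride hexahydrate 29.30 mg; ammonium chloride 13.90 g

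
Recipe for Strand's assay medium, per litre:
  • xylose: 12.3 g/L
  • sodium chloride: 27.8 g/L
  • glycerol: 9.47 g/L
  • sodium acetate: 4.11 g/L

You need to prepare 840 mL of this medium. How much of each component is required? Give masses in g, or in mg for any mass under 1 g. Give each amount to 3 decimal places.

xylose 10.332 g; sodium chloride 23.352 g; glycerol 7.955 g; sodium acetate 3.452 g

Scale factor relative to 1 L: 0.84.
xylose: 12.3 g/L × 0.84 L = 10.332 g
sodium chloride: 27.8 g/L × 0.84 L = 23.352 g
glycerol: 9.47 g/L × 0.84 L = 7.955 g
sodium acetate: 4.11 g/L × 0.84 L = 3.452 g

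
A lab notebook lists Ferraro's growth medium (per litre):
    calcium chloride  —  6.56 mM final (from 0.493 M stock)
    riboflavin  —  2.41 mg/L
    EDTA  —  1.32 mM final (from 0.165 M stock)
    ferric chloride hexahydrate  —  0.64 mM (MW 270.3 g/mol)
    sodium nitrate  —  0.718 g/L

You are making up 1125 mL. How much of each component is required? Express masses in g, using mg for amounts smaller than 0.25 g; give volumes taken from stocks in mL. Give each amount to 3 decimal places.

calcium chloride 14.970 mL; riboflavin 2.711 mg; EDTA 9.000 mL; ferric chloride hexahydrate 194.616 mg; sodium nitrate 0.808 g

Scale factor relative to 1 L: 1.125.
calcium chloride: C1V1 = C2V2 → 6.56 mM × 1125 mL ÷ 493 mM = 14.970 mL
riboflavin: 2.41 mg/L × 1.125 L = 2.711 mg
EDTA: V = C2·V2/C1 = 1.32 mM × 1125 mL ÷ 165 mM = 9.000 mL
ferric chloride hexahydrate: 0.64 mmol/L × 270.3 mg/mmol × 1.125 L = 194.616 mg
sodium nitrate: 0.718 g/L × 1.125 L = 0.808 g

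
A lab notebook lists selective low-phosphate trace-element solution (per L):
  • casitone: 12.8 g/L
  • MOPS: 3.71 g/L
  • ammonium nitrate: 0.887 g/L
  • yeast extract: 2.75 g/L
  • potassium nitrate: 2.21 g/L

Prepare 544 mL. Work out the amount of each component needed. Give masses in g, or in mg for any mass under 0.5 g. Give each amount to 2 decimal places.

casitone 6.96 g; MOPS 2.02 g; ammonium nitrate 482.53 mg; yeast extract 1.50 g; potassium nitrate 1.20 g

Working volume: 544 mL = 0.544 L.
casitone: 12.8 g/L × 0.544 L = 6.96 g
MOPS: 3.71 g/L × 0.544 L = 2.02 g
ammonium nitrate: 0.887 g/L × 0.544 L = 0.482528 g = 482.53 mg
yeast extract: 2.75 g/L × 0.544 L = 1.50 g
potassium nitrate: 2.21 g/L × 0.544 L = 1.20 g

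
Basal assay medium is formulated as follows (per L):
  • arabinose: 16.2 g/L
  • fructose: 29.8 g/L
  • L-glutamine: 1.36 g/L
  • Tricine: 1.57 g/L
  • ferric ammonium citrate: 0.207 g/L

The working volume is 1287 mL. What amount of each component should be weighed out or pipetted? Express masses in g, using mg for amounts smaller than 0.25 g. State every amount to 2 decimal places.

Scale factor relative to 1 L: 1.287.
arabinose: 16.2 g/L × 1.287 L = 20.85 g
fructose: 29.8 g/L × 1.287 L = 38.35 g
L-glutamine: 1.36 g/L × 1.287 L = 1.75 g
Tricine: 1.57 g/L × 1.287 L = 2.02 g
ferric ammonium citrate: 0.207 g/L × 1.287 L = 0.27 g

arabinose 20.85 g; fructose 38.35 g; L-glutamine 1.75 g; Tricine 2.02 g; ferric ammonium citrate 0.27 g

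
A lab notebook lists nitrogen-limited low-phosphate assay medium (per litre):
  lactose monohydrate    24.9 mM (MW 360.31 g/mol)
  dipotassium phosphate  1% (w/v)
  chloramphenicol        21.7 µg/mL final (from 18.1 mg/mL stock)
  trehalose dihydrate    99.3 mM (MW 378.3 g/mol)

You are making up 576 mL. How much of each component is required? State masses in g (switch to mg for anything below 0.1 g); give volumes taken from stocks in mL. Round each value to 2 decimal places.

lactose monohydrate 5.17 g; dipotassium phosphate 5.76 g; chloramphenicol 0.69 mL; trehalose dihydrate 21.64 g

Scale factor relative to 1 L: 0.576.
lactose monohydrate: 24.9 mmol/L × 360.31 g/mol × 0.576 L ÷ 1000 = 5.17 g
dipotassium phosphate: 1% w/v = 10 g/L → 10 × 0.576 L = 5.76 g
chloramphenicol: V = C2·V2/C1 = 21.7 µg/mL × 576 mL ÷ 18100 µg/mL = 0.69 mL
trehalose dihydrate: 99.3 mmol/L × 378.3 g/mol × 0.576 L ÷ 1000 = 21.64 g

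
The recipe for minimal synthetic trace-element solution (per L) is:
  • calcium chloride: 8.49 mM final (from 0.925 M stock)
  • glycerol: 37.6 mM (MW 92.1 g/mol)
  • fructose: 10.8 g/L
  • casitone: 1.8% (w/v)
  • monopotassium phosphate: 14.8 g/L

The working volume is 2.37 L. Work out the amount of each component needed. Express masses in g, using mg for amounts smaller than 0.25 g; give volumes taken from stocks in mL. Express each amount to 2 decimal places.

Scale factor relative to 1 L: 2.37.
calcium chloride: C1V1 = C2V2 → 8.49 mM × 2370 mL ÷ 925 mM = 21.75 mL
glycerol: 37.6 mmol/L × 92.1 g/mol × 2.37 L ÷ 1000 = 8.21 g
fructose: 10.8 g/L × 2.37 L = 25.60 g
casitone: 1.8 g per 100 mL × 2370 mL ÷ 100 = 42.66 g
monopotassium phosphate: 14.8 g/L × 2.37 L = 35.08 g

calcium chloride 21.75 mL; glycerol 8.21 g; fructose 25.60 g; casitone 42.66 g; monopotassium phosphate 35.08 g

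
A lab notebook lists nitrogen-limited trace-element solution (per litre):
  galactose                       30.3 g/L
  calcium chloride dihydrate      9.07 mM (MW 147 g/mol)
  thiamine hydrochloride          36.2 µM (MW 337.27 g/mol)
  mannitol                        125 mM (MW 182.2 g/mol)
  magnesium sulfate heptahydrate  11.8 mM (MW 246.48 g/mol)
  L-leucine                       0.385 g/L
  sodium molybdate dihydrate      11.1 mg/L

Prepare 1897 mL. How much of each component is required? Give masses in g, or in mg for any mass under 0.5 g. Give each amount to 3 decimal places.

Working volume: 1897 mL = 1.897 L.
galactose: 30.3 g/L × 1.897 L = 57.479 g
calcium chloride dihydrate: 9.07 mmol/L × 147 g/mol × 1.897 L ÷ 1000 = 2.529 g
thiamine hydrochloride: 36.2 µmol/L × 337.27 g/mol × 1.897 L ÷ 1000 = 23.161 mg
mannitol: 125 mmol/L × 182.2 g/mol × 1.897 L ÷ 1000 = 43.204 g
magnesium sulfate heptahydrate: 11.8 mmol/L × 246.48 g/mol × 1.897 L ÷ 1000 = 5.517 g
L-leucine: 0.385 g/L × 1.897 L = 0.730 g
sodium molybdate dihydrate: 11.1 mg/L × 1.897 L = 21.057 mg

galactose 57.479 g; calcium chloride dihydrate 2.529 g; thiamine hydrochloride 23.161 mg; mannitol 43.204 g; magnesium sulfate heptahydrate 5.517 g; L-leucine 0.730 g; sodium molybdate dihydrate 21.057 mg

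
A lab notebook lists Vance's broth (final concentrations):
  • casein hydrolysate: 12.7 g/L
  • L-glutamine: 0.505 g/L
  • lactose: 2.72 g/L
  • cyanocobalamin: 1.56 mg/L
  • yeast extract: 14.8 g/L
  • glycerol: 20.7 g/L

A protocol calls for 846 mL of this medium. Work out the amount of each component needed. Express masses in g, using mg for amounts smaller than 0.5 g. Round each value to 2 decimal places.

casein hydrolysate 10.74 g; L-glutamine 427.23 mg; lactose 2.30 g; cyanocobalamin 1.32 mg; yeast extract 12.52 g; glycerol 17.51 g

Scale factor relative to 1 L: 0.846.
casein hydrolysate: 12.7 g/L × 0.846 L = 10.74 g
L-glutamine: 0.505 g/L × 0.846 L = 0.42723 g = 427.23 mg
lactose: 2.72 g/L × 0.846 L = 2.30 g
cyanocobalamin: 1.56 mg/L × 0.846 L = 1.32 mg
yeast extract: 14.8 g/L × 0.846 L = 12.52 g
glycerol: 20.7 g/L × 0.846 L = 17.51 g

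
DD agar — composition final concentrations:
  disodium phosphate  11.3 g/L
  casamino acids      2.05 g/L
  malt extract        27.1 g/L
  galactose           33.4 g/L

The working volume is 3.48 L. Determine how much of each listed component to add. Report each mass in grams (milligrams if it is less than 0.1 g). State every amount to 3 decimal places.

Scale factor relative to 1 L: 3.48.
disodium phosphate: 11.3 g/L × 3.48 L = 39.324 g
casamino acids: 2.05 g/L × 3.48 L = 7.134 g
malt extract: 27.1 g/L × 3.48 L = 94.308 g
galactose: 33.4 g/L × 3.48 L = 116.232 g

disodium phosphate 39.324 g; casamino acids 7.134 g; malt extract 94.308 g; galactose 116.232 g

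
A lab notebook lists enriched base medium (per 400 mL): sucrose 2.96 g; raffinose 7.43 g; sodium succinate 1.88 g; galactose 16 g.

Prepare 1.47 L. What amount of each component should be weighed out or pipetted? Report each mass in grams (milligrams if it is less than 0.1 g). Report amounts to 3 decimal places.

Ratio of target to recipe volume: 1470 / 400 = 3.675.
sucrose: 2.96 g × (1470 mL / 400 mL) = 10.878 g
raffinose: 7.43 g × (1470 mL / 400 mL) = 27.305 g
sodium succinate: 1.88 g × (1470 mL / 400 mL) = 6.909 g
galactose: 16 g × (1470 mL / 400 mL) = 58.800 g

sucrose 10.878 g; raffinose 27.305 g; sodium succinate 6.909 g; galactose 58.800 g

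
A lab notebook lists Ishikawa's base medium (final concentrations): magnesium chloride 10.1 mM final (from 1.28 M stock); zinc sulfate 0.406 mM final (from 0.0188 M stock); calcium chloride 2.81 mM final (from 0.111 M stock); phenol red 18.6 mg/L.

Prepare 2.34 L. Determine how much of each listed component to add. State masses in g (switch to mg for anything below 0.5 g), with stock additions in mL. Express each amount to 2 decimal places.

Working volume: 2.34 L.
magnesium chloride: V = C2·V2/C1 = 10.1 mM × 2340 mL ÷ 1280 mM = 18.46 mL
zinc sulfate: dilute stock: 0.406 mM × 2340 mL ÷ 18.8 mM = 50.53 mL
calcium chloride: C1V1 = C2V2 → 2.81 mM × 2340 mL ÷ 111 mM = 59.24 mL
phenol red: 18.6 mg/L × 2.34 L = 43.52 mg

magnesium chloride 18.46 mL; zinc sulfate 50.53 mL; calcium chloride 59.24 mL; phenol red 43.52 mg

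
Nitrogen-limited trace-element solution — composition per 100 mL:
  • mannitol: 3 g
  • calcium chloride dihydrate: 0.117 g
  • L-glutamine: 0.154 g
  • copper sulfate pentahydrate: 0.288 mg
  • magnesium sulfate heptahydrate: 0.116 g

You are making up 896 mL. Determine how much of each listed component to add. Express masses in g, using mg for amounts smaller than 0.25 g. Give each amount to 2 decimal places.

mannitol 26.88 g; calcium chloride dihydrate 1.05 g; L-glutamine 1.38 g; copper sulfate pentahydrate 2.58 mg; magnesium sulfate heptahydrate 1.04 g

Scale factor = 896 mL / 100 mL = 8.96.
mannitol: 3 g × (896 mL / 100 mL) = 26.88 g
calcium chloride dihydrate: 0.117 g × (896 mL / 100 mL) = 1.05 g
L-glutamine: 0.154 g × (896 mL / 100 mL) = 1.38 g
copper sulfate pentahydrate: 0.288 mg × (896 mL / 100 mL) = 2.58 mg
magnesium sulfate heptahydrate: 0.116 g × (896 mL / 100 mL) = 1.04 g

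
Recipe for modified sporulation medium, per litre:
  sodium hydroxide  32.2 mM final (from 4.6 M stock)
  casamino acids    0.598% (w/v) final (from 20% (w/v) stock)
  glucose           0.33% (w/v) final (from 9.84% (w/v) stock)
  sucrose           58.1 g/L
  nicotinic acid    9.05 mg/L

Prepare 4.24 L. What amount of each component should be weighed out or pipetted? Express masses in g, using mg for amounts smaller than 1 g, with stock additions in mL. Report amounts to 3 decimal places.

sodium hydroxide 29.680 mL; casamino acids 126.776 mL; glucose 142.195 mL; sucrose 246.344 g; nicotinic acid 38.372 mg

Working volume: 4.24 L.
sodium hydroxide: C1V1 = C2V2 → 32.2 mM × 4240 mL ÷ 4600 mM = 29.680 mL
casamino acids: C1V1 = C2V2 → 0.598% ÷ 20% × 4240 mL = 126.776 mL
glucose: C1V1 = C2V2 → 0.33% ÷ 9.84% × 4240 mL = 142.195 mL
sucrose: 58.1 g/L × 4.24 L = 246.344 g
nicotinic acid: 9.05 mg/L × 4.24 L = 38.372 mg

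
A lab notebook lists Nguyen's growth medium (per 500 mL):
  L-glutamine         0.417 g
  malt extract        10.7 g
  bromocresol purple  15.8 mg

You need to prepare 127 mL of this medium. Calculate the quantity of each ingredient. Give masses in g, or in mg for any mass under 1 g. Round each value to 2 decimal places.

Scale factor = 127 mL / 500 mL = 0.254.
L-glutamine: 0.417 g × (127 mL / 500 mL) = 0.105918 g = 105.92 mg
malt extract: 10.7 g × (127 mL / 500 mL) = 2.72 g
bromocresol purple: 15.8 mg × (127 mL / 500 mL) = 4.01 mg

L-glutamine 105.92 mg; malt extract 2.72 g; bromocresol purple 4.01 mg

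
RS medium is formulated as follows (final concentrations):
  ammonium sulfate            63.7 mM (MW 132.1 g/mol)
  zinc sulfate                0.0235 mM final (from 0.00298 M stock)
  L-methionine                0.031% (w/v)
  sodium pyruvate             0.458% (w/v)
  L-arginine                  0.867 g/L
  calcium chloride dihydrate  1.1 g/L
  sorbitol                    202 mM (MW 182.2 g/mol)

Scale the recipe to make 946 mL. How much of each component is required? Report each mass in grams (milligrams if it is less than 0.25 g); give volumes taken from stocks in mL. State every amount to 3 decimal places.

ammonium sulfate 7.960 g; zinc sulfate 7.460 mL; L-methionine 0.293 g; sodium pyruvate 4.333 g; L-arginine 0.820 g; calcium chloride dihydrate 1.041 g; sorbitol 34.817 g

Scale factor relative to 1 L: 0.946.
ammonium sulfate: 63.7 mmol/L × 132.1 g/mol × 0.946 L ÷ 1000 = 7.960 g
zinc sulfate: dilute stock: 0.0235 mM × 946 mL ÷ 2.98 mM = 7.460 mL
L-methionine: 0.031% w/v = 0.31 g/L → 0.31 × 0.946 L = 0.293 g
sodium pyruvate: 0.458% w/v = 4.58 g/L → 4.58 × 0.946 L = 4.333 g
L-arginine: 0.867 g/L × 0.946 L = 0.820 g
calcium chloride dihydrate: 1.1 g/L × 0.946 L = 1.041 g
sorbitol: 202 mmol/L × 182.2 g/mol × 0.946 L ÷ 1000 = 34.817 g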